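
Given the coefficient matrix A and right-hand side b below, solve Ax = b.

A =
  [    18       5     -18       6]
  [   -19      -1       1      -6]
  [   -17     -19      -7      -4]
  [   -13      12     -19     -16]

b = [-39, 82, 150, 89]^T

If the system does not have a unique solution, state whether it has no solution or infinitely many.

Row-reduce the augmented matrix:
R1 ← R1 / (18).
R2 ← R2 + 19·R1.
R3 ← R3 + 17·R1.
R4 ← R4 + 13·R1.
R2 ← R2 / (77/18).
R1 ← R1 − 5/18·R2.
R3 ← R3 + 257/18·R2.
R4 ← R4 − 281/18·R2.
R3 ← R3 / (-6474/77).
R1 ← R1 − 13/77·R3.
R2 ← R2 + 324/77·R3.
R4 ← R4 − 2594/77·R3.
R4 ← R4 / (-38098/3237).
R1 ← R1 − 79/249·R4.
R2 ← R2 + 66/1079·R4.
R3 ← R3 + 107/3237·R4.
Reading off the reduced rows gives x_1 = -4, x_2 = -3, x_3 = -3, x_4 = -1.

x_1 = -4, x_2 = -3, x_3 = -3, x_4 = -1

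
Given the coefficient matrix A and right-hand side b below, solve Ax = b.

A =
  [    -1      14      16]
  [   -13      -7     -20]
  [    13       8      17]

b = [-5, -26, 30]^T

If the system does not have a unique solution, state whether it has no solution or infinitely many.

x_1 = 3, x_2 = 1, x_3 = -1

Row-reduce the augmented matrix:
R1 ← R1 / (-1).
R2 ← R2 + 13·R1.
R3 ← R3 − 13·R1.
R2 ← R2 / (-189).
R1 ← R1 + 14·R2.
R3 ← R3 − 190·R2.
R3 ← R3 / (-265/63).
R1 ← R1 − 8/9·R3.
R2 ← R2 − 76/63·R3.
Reading off the reduced rows gives x_1 = 3, x_2 = 1, x_3 = -1.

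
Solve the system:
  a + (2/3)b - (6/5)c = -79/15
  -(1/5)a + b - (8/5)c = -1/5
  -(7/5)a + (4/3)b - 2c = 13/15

Row-reduce:
R2 ← R2 + 1/5·R1.
R3 ← R3 + 7/5·R1.
R2 ← R2 / (17/15).
R1 ← R1 − 2/3·R2.
R3 ← R3 − 34/15·R2.
Row 3 reduces to 0 = -4, a contradiction. The system is inconsistent.

no solution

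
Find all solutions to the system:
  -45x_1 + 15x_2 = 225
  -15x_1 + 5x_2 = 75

Row-reduce:
R1 ← R1 / (-45).
R2 ← R2 + 15·R1.
Rank is 1 with 2 unknowns, leaving x_2 free.

infinitely many solutions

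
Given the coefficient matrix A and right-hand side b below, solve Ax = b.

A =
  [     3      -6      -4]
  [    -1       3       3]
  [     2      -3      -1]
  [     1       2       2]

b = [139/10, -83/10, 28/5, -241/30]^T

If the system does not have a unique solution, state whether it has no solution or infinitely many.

Row-reduce the augmented matrix:
R1 ← R1 / (3).
R2 ← R2 + 1·R1.
R3 ← R3 − 2·R1.
R4 ← R4 − 1·R1.
R1 ← R1 + 2·R2.
R3 ← R3 − 1·R2.
R4 ← R4 − 4·R2.
Swap R3 and R4.
R3 ← R3 / (-10/3).
R1 ← R1 − 2·R3.
R2 ← R2 − 5/3·R3.
R4 reduces to 0 = 0, so the extra equation is consistent.
Reading off the reduced rows gives x_1 = -3/2, x_2 = -8/3, x_3 = -3/5.

x_1 = -3/2, x_2 = -8/3, x_3 = -3/5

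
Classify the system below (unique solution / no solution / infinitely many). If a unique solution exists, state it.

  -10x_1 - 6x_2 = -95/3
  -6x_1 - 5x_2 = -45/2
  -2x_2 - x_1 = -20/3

Row-reduce the augmented matrix:
R1 ← R1 / (-10).
R2 ← R2 + 6·R1.
R3 ← R3 + 1·R1.
R2 ← R2 / (-7/5).
R1 ← R1 − 3/5·R2.
R3 ← R3 + 7/5·R2.
R3 reduces to 0 = 0, so the extra equation is consistent.
Reading off the reduced rows gives x_1 = 5/3, x_2 = 5/2.

x_1 = 5/3, x_2 = 5/2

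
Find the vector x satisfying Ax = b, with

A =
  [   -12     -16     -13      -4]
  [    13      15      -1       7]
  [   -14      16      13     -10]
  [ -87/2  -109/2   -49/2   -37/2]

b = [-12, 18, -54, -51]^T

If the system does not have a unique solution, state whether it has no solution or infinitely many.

Row-reduce:
R1 ← R1 / (-12).
R2 ← R2 − 13·R1.
R3 ← R3 + 14·R1.
R4 ← R4 + 87/2·R1.
R2 ← R2 / (-7/3).
R1 ← R1 − 4/3·R2.
R3 ← R3 − 104/3·R2.
R4 ← R4 − 7/2·R2.
R3 ← R3 / (-2743/14).
R1 ← R1 + 211/28·R3.
R2 ← R2 − 181/28·R3.
Rank is 3 with 4 unknowns, leaving x_4 free.

infinitely many solutions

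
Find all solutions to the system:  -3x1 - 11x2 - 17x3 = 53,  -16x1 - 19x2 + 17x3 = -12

infinitely many solutions

Row-reduce:
R1 ← R1 / (-3).
R2 ← R2 + 16·R1.
R2 ← R2 / (119/3).
R1 ← R1 − 11/3·R2.
Rank is 2 with 3 unknowns, leaving x3 free.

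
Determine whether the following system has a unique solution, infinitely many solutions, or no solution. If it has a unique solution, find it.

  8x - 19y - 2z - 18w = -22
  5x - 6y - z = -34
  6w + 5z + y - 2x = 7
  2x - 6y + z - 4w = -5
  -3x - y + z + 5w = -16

Row-reduce the augmented matrix:
R1 ← R1 / (8).
R2 ← R2 − 5·R1.
R3 ← R3 + 2·R1.
R4 ← R4 − 2·R1.
R5 ← R5 + 3·R1.
R2 ← R2 / (47/8).
R1 ← R1 + 19/8·R2.
R3 ← R3 + 15/4·R2.
R4 ← R4 + 5/4·R2.
R5 ← R5 + 65/8·R2.
R3 ← R3 / (219/47).
R1 ← R1 + 7/47·R3.
R2 ← R2 − 2/47·R3.
R4 ← R4 − 73/47·R3.
R5 ← R5 − 28/47·R3.
Swap R4 and R5.
R4 ← R4 / (927/73).
R1 ← R1 − 188/73·R4.
R2 ← R2 − 134/73·R4.
R3 ← R3 − 136/73·R4.
R5 reduces to 0 = 0, so the extra equation is consistent.
Reading off the reduced rows gives x = -1, y = 4, z = 5, w = -4.

x = -1, y = 4, z = 5, w = -4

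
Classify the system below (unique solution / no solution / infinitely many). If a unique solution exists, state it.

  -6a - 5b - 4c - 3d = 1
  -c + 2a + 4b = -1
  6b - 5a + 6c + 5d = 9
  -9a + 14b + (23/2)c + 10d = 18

no solution

Row-reduce:
R1 ← R1 / (-6).
R2 ← R2 − 2·R1.
R3 ← R3 + 5·R1.
R4 ← R4 + 9·R1.
R2 ← R2 / (7/3).
R1 ← R1 − 5/6·R2.
R3 ← R3 − 61/6·R2.
R4 ← R4 − 43/2·R2.
R3 ← R3 / (39/2).
R1 ← R1 − 3/2·R3.
R2 ← R2 + 1·R3.
R4 ← R4 − 39·R3.
Row 4 reduces to 0 = 1/2, a contradiction. The system is inconsistent.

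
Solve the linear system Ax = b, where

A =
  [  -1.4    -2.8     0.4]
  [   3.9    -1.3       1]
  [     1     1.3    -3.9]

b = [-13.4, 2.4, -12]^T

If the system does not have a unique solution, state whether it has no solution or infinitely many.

Row-reduce the augmented matrix:
R1 ← R1 / (-7/5).
R2 ← R2 − 39/10·R1.
R3 ← R3 − 1·R1.
R2 ← R2 / (-91/10).
R1 ← R1 − 2·R2.
R3 ← R3 + 7/10·R2.
R3 ← R3 / (-491/130).
R1 ← R1 − 114/637·R3.
R2 ← R2 + 148/637·R3.
Reading off the reduced rows gives x_1 = 1, x_2 = 5, x_3 = 5.

x_1 = 1, x_2 = 5, x_3 = 5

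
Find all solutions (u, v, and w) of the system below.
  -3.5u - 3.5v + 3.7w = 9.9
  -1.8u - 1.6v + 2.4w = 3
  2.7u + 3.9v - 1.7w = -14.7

u = -3, v = -3, w = -3

Row-reduce the augmented matrix:
R1 ← R1 / (-7/2).
R2 ← R2 + 9/5·R1.
R3 ← R3 − 27/10·R1.
R2 ← R2 / (1/5).
R1 ← R1 − 1·R2.
R3 ← R3 − 6/5·R2.
R3 ← R3 / (-64/35).
R1 ← R1 + 124/35·R3.
R2 ← R2 − 87/35·R3.
Reading off the reduced rows gives u = -3, v = -3, w = -3.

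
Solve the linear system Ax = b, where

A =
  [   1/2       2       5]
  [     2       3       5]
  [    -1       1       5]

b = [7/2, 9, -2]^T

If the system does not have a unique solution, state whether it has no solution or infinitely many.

infinitely many solutions

Row-reduce:
R1 ← R1 / (1/2).
R2 ← R2 − 2·R1.
R3 ← R3 + 1·R1.
R2 ← R2 / (-5).
R1 ← R1 − 4·R2.
R3 ← R3 − 5·R2.
Rank is 2 with 3 unknowns, leaving x_3 free.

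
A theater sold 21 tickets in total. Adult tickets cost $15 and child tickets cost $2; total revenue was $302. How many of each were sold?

Let a = adult tickets, c = child tickets.
  a + c = 21
  15a + 2c = 302
Row-reduce the augmented matrix:
R2 ← R2 − 15·R1.
R2 ← R2 / (-13).
R1 ← R1 − 1·R2.
Reading off the reduced rows gives a = 20, c = 1.

adult tickets: 20, child tickets: 1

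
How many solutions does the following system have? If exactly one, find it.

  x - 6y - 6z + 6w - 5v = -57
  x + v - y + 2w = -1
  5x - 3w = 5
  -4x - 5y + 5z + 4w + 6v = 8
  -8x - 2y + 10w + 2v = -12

Row-reduce:
R2 ← R2 − 1·R1.
R3 ← R3 − 5·R1.
R4 ← R4 + 4·R1.
R5 ← R5 + 8·R1.
R2 ← R2 / (5).
R1 ← R1 + 6·R2.
R3 ← R3 − 30·R2.
R4 ← R4 + 29·R2.
R5 ← R5 + 50·R2.
R3 ← R3 / (-6).
R1 ← R1 − 6/5·R3.
R2 ← R2 − 6/5·R3.
R4 ← R4 − 79/5·R3.
R5 ← R5 − 12·R3.
R4 ← R4 / (-189/10).
R1 ← R1 + 3/5·R4.
R2 ← R2 + 13/5·R4.
R3 ← R3 − 3/2·R4.
Rank is 4 with 5 unknowns, leaving v free.

infinitely many solutions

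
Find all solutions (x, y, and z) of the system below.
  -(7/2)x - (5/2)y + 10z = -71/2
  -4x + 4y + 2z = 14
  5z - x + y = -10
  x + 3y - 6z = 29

Row-reduce:
R1 ← R1 / (-7/2).
R2 ← R2 + 4·R1.
R3 ← R3 + 1·R1.
R4 ← R4 − 1·R1.
R2 ← R2 / (48/7).
R1 ← R1 − 5/7·R2.
R3 ← R3 − 12/7·R2.
R4 ← R4 − 16/7·R2.
R3 ← R3 / (9/2).
R1 ← R1 + 15/8·R3.
R2 ← R2 + 11/8·R3.
Row 4 reduces to 0 = 2/3, a contradiction. The system is inconsistent.

no solution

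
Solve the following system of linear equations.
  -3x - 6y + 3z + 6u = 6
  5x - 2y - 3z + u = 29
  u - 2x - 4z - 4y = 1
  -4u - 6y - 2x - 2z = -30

Row-reduce the augmented matrix:
R1 ← R1 / (-3).
R2 ← R2 − 5·R1.
R3 ← R3 + 2·R1.
R4 ← R4 + 2·R1.
R2 ← R2 / (-12).
R1 ← R1 − 2·R2.
R4 ← R4 + 2·R2.
R3 ← R3 / (-6).
R1 ← R1 + 2/3·R3.
R2 ← R2 + 1/6·R3.
R4 ← R4 + 13/3·R3.
R4 ← R4 / (-23/3).
R1 ← R1 − 1/6·R4.
R2 ← R2 + 5/6·R4.
R3 ← R3 − 1/2·R4.
Reading off the reduced rows gives x = 4, y = 1, z = -2, u = 5.

x = 4, y = 1, z = -2, u = 5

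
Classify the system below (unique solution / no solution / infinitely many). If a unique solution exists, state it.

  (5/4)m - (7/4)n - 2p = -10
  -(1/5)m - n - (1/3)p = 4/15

infinitely many solutions

Row-reduce:
R1 ← R1 / (5/4).
R2 ← R2 + 1/5·R1.
R2 ← R2 / (-32/25).
R1 ← R1 + 7/5·R2.
Rank is 2 with 3 unknowns, leaving p free.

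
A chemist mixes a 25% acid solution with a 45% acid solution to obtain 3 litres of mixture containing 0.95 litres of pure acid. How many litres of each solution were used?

litres of solution A: 2, litres of solution B: 1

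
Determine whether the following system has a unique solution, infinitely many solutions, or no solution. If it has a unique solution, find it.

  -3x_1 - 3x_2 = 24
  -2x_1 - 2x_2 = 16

Row-reduce:
R1 ← R1 / (-3).
R2 ← R2 + 2·R1.
Rank is 1 with 2 unknowns, leaving x_2 free.

infinitely many solutions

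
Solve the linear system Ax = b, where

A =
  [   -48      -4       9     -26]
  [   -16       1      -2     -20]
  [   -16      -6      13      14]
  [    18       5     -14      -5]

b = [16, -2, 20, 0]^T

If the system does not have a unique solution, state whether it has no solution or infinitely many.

infinitely many solutions

Row-reduce:
R1 ← R1 / (-48).
R2 ← R2 + 16·R1.
R3 ← R3 + 16·R1.
R4 ← R4 − 18·R1.
R2 ← R2 / (7/3).
R1 ← R1 − 1/12·R2.
R3 ← R3 + 14/3·R2.
R4 ← R4 − 7/2·R2.
Swap R3 and R4.
R3 ← R3 / (-25/8).
R1 ← R1 + 1/112·R3.
R2 ← R2 + 15/7·R3.
Rank is 3 with 4 unknowns, leaving x_4 free.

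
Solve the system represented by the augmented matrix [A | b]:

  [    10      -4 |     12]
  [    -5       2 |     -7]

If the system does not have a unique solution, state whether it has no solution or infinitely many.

no solution

Row-reduce:
R1 ← R1 / (10).
R2 ← R2 + 5·R1.
Row 2 reduces to 0 = -1, a contradiction. The system is inconsistent.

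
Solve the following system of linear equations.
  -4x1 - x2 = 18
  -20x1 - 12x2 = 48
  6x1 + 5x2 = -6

Row-reduce the augmented matrix:
R1 ← R1 / (-4).
R2 ← R2 + 20·R1.
R3 ← R3 − 6·R1.
R2 ← R2 / (-7).
R1 ← R1 − 1/4·R2.
R3 ← R3 − 7/2·R2.
R3 reduces to 0 = 0, so the extra equation is consistent.
Reading off the reduced rows gives x1 = -6, x2 = 6.

x1 = -6, x2 = 6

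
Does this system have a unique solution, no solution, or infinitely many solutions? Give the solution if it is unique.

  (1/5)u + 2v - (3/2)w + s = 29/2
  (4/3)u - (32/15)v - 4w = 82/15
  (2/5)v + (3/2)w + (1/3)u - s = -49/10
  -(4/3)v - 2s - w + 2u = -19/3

no solution

Row-reduce:
R1 ← R1 / (1/5).
R2 ← R2 − 4/3·R1.
R3 ← R3 − 1/3·R1.
R4 ← R4 − 2·R1.
R2 ← R2 / (-232/15).
R1 ← R1 − 10·R2.
R3 ← R3 + 44/15·R2.
R4 ← R4 + 64/3·R2.
R3 ← R3 / (83/29).
R1 ← R1 + 105/29·R3.
R2 ← R2 + 45/116·R3.
R4 ← R4 − 166/29·R3.
Row 4 reduces to 0 = -2, a contradiction. The system is inconsistent.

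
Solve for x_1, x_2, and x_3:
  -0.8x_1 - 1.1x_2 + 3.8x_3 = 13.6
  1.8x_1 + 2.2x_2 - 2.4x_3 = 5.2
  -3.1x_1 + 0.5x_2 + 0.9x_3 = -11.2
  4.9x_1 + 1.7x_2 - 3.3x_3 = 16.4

x_1 = 6, x_2 = 4, x_3 = 6

Row-reduce the augmented matrix:
R1 ← R1 / (-4/5).
R2 ← R2 − 9/5·R1.
R3 ← R3 + 31/10·R1.
R4 ← R4 − 49/10·R1.
R2 ← R2 / (-11/40).
R1 ← R1 − 11/8·R2.
R3 ← R3 − 381/80·R2.
R4 ← R4 + 403/80·R2.
R3 ← R3 / (2039/22).
R1 ← R1 − 26·R3.
R2 ← R2 + 246/11·R3.
R4 ← R4 + 2039/22·R3.
R4 reduces to 0 = 0, so the extra equation is consistent.
Reading off the reduced rows gives x_1 = 6, x_2 = 4, x_3 = 6.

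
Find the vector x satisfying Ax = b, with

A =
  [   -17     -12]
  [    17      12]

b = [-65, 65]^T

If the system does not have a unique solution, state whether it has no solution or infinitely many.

Row-reduce:
R1 ← R1 / (-17).
R2 ← R2 − 17·R1.
Rank is 1 with 2 unknowns, leaving x_2 free.

infinitely many solutions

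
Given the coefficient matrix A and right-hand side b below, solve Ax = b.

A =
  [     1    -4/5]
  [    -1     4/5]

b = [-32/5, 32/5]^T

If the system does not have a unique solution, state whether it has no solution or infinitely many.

Row-reduce:
R2 ← R2 + 1·R1.
Rank is 1 with 2 unknowns, leaving x_2 free.

infinitely many solutions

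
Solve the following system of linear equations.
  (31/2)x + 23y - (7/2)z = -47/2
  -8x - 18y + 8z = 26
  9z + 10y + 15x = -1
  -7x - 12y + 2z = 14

Row-reduce:
R1 ← R1 / (31/2).
R2 ← R2 + 8·R1.
R3 ← R3 − 15·R1.
R4 ← R4 + 7·R1.
R2 ← R2 / (-190/31).
R1 ← R1 − 46/31·R2.
R3 ← R3 + 380/31·R2.
R4 ← R4 + 50/31·R2.
Swap R3 and R4.
R3 ← R3 / (-23/19).
R1 ← R1 − 121/95·R3.
R2 ← R2 + 96/95·R3.
Row 4 reduces to 0 = -6, a contradiction. The system is inconsistent.

no solution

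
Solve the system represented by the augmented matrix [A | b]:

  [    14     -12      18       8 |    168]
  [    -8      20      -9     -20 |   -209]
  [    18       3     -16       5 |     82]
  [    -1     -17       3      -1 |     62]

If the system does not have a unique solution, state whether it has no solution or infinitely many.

x_1 = 5, x_2 = -4, x_3 = 1, x_4 = 4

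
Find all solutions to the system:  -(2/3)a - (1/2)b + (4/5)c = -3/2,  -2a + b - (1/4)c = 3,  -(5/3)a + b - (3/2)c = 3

a = 0, b = 3, c = 0

Row-reduce the augmented matrix:
R1 ← R1 / (-2/3).
R2 ← R2 + 2·R1.
R3 ← R3 + 5/3·R1.
R2 ← R2 / (5/2).
R1 ← R1 − 3/4·R2.
R3 ← R3 − 9/4·R2.
R3 ← R3 / (-223/200).
R1 ← R1 + 81/200·R3.
R2 ← R2 + 53/50·R3.
Reading off the reduced rows gives a = 0, b = 3, c = 0.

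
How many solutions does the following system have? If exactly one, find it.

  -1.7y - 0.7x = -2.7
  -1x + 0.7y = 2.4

Row-reduce the augmented matrix:
R1 ← R1 / (-7/10).
R2 ← R2 + 1·R1.
R2 ← R2 / (219/70).
R1 ← R1 − 17/7·R2.
Reading off the reduced rows gives x = -1, y = 2.

x = -1, y = 2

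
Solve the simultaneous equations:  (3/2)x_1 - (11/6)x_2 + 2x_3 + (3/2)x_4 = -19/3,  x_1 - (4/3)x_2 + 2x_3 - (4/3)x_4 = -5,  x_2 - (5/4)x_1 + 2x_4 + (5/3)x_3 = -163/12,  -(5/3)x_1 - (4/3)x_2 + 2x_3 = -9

Row-reduce the augmented matrix:
R1 ← R1 / (3/2).
R2 ← R2 − 1·R1.
R3 ← R3 + 5/4·R1.
R4 ← R4 + 5/3·R1.
R2 ← R2 / (-1/9).
R1 ← R1 + 11/9·R2.
R3 ← R3 + 19/36·R2.
R4 ← R4 + 91/27·R2.
R3 ← R3 / (1/6).
R1 ← R1 + 6·R3.
R2 ← R2 + 6·R3.
R4 ← R4 + 16·R3.
R4 ← R4 / (13036/9).
R1 ← R1 − 1628/3·R4.
R2 ← R2 − 537·R4.
R3 ← R3 − 86·R4.
Reading off the reduced rows gives x_1 = 1, x_2 = -2, x_3 = -5, x_4 = -1.

x_1 = 1, x_2 = -2, x_3 = -5, x_4 = -1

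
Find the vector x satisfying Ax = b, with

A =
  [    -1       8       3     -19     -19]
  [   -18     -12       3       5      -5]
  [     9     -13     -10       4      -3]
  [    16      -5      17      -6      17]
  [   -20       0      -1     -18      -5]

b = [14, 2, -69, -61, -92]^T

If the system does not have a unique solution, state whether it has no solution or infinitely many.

x_1 = 0, x_2 = 5, x_3 = 4, x_4 = 6, x_5 = -4

Row-reduce the augmented matrix:
R1 ← R1 / (-1).
R2 ← R2 + 18·R1.
R3 ← R3 − 9·R1.
R4 ← R4 − 16·R1.
R5 ← R5 + 20·R1.
R2 ← R2 / (-156).
R1 ← R1 + 8·R2.
R3 ← R3 − 59·R2.
R4 ← R4 − 123·R2.
R5 ← R5 + 160·R2.
R3 ← R3 / (-119/52).
R1 ← R1 + 5/13·R3.
R2 ← R2 − 17/52·R3.
R4 ← R4 − 1289/52·R3.
R5 ← R5 + 113/13·R3.
R4 ← R4 / (-21613/51).
R1 ← R1 − 368/51·R4.
R2 ← R2 + 22/3·R4.
R3 ← R3 − 797/51·R4.
R5 ← R5 − 2413/17·R4.
R5 ← R5 / (4562227/151291).
R1 ← R1 − 89826/151291·R5.
R2 ← R2 − 42851/151291·R5.
R3 ← R3 − 145560/151291·R5.
R4 ← R4 − 187589/151291·R5.
Reading off the reduced rows gives x_1 = 0, x_2 = 5, x_3 = 4, x_4 = 6, x_5 = -4.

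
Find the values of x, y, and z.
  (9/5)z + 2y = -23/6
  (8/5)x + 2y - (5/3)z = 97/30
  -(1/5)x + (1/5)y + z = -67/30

x = -1, y = 1/3, z = -5/2

Row-reduce the augmented matrix:
Swap R1 and R2.
R1 ← R1 / (8/5).
R3 ← R3 + 1/5·R1.
R2 ← R2 / (2).
R1 ← R1 − 5/4·R2.
R3 ← R3 − 9/20·R2.
R3 ← R3 / (29/75).
R1 ← R1 + 13/6·R3.
R2 ← R2 − 9/10·R3.
Reading off the reduced rows gives x = -1, y = 1/3, z = -5/2.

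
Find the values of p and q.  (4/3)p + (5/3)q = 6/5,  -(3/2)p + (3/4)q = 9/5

Row-reduce the augmented matrix:
R1 ← R1 / (4/3).
R2 ← R2 + 3/2·R1.
R2 ← R2 / (21/8).
R1 ← R1 − 5/4·R2.
Reading off the reduced rows gives p = -3/5, q = 6/5.

p = -3/5, q = 6/5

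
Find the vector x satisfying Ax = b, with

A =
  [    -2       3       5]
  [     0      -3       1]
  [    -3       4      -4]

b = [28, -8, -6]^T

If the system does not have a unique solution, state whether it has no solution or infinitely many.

Row-reduce the augmented matrix:
R1 ← R1 / (-2).
R3 ← R3 + 3·R1.
R2 ← R2 / (-3).
R1 ← R1 + 3/2·R2.
R3 ← R3 + 1/2·R2.
R3 ← R3 / (-35/3).
R1 ← R1 + 3·R3.
R2 ← R2 + 1/3·R3.
Reading off the reduced rows gives x_1 = 2, x_2 = 4, x_3 = 4.

x_1 = 2, x_2 = 4, x_3 = 4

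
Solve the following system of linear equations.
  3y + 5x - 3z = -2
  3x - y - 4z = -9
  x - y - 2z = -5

x = -1, y = 2, z = 1

Row-reduce the augmented matrix:
R1 ← R1 / (5).
R2 ← R2 − 3·R1.
R3 ← R3 − 1·R1.
R2 ← R2 / (-14/5).
R1 ← R1 − 3/5·R2.
R3 ← R3 + 8/5·R2.
R3 ← R3 / (-1/7).
R1 ← R1 + 15/14·R3.
R2 ← R2 − 11/14·R3.
Reading off the reduced rows gives x = -1, y = 2, z = 1.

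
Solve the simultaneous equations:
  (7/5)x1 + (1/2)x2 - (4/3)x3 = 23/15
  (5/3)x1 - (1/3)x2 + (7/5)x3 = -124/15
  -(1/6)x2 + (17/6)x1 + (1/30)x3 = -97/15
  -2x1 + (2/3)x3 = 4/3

Row-reduce:
R1 ← R1 / (7/5).
R2 ← R2 − 5/3·R1.
R3 ← R3 − 17/6·R1.
R4 ← R4 + 2·R1.
R2 ← R2 / (-13/14).
R1 ← R1 − 5/14·R2.
R3 ← R3 + 33/28·R2.
R4 ← R4 − 5/7·R2.
R3 ← R3 / (-124/117).
R1 ← R1 − 23/117·R3.
R2 ← R2 + 1882/585·R3.
R4 ← R4 − 124/117·R3.
Row 4 reduces to 0 = -1, a contradiction. The system is inconsistent.

no solution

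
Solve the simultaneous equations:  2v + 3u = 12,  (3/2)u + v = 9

Row-reduce:
R1 ← R1 / (3).
R2 ← R2 − 3/2·R1.
Row 2 reduces to 0 = 3, a contradiction. The system is inconsistent.

no solution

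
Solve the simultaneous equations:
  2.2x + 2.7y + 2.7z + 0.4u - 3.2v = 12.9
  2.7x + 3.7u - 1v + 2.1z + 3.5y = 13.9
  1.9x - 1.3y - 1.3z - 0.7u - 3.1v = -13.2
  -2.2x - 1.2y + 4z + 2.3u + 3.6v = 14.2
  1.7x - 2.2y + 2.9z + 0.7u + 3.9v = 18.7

x = 2, y = 3, z = 4, u = -2, v = 3

Row-reduce the augmented matrix:
R1 ← R1 / (11/5).
R2 ← R2 − 27/10·R1.
R3 ← R3 − 19/10·R1.
R4 ← R4 + 11/5·R1.
R5 ← R5 − 17/10·R1.
R2 ← R2 / (41/220).
R1 ← R1 − 27/22·R2.
R3 ← R3 + 799/220·R2.
R4 ← R4 − 3/2·R2.
R5 ← R5 + 943/220·R2.
R3 ← R3 / (-5593/205).
R1 ← R1 − 378/41·R3.
R2 ← R2 + 267/41·R3.
R4 ← R4 − 3376/205·R3.
R5 ← R5 + 271/10·R3.
R4 ← R4 / (782373/55930).
R1 ← R1 + 137/799·R4.
R2 ← R2 − 14216/5593·R4.
R3 ← R3 + 12606/5593·R4.
R5 ← R5 − 73378/5593·R4.
R5 ← R5 / (36449787/5215820).
R1 ← R1 + 373589/260791·R5.
R2 ← R2 − 83345/521582·R5.
R3 ← R3 + 153853/521582·R5.
R4 ← R4 − 206376/260791·R5.
Reading off the reduced rows gives x = 2, y = 3, z = 4, u = -2, v = 3.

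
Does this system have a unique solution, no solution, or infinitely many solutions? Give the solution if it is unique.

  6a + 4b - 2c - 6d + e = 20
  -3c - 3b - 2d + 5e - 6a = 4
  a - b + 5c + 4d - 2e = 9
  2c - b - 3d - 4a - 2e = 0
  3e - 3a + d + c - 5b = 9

Row-reduce the augmented matrix:
R1 ← R1 / (6).
R2 ← R2 + 6·R1.
R3 ← R3 − 1·R1.
R4 ← R4 + 4·R1.
R5 ← R5 + 3·R1.
R1 ← R1 − 2/3·R2.
R3 ← R3 + 5/3·R2.
R4 ← R4 − 5/3·R2.
R5 ← R5 + 3·R2.
R3 ← R3 / (-3).
R1 ← R1 − 3·R3.
R2 ← R2 + 5·R3.
R4 ← R4 − 9·R3.
R5 ← R5 + 15·R3.
R4 ← R4 / (-56/3).
R1 ← R1 + 4·R4.
R2 ← R2 − 53/9·R4.
R3 ← R3 − 25/9·R4.
R5 ← R5 − 47/3·R4.
R5 ← R5 / (-835/112).
R1 ← R1 − 39/28·R5.
R2 ← R2 + 1081/336·R5.
R3 ← R3 + 269/336·R5.
R4 ← R4 + 73/112·R5.
Reading off the reduced rows gives a = 1, b = 2, c = 6, d = -2, e = 6.

a = 1, b = 2, c = 6, d = -2, e = 6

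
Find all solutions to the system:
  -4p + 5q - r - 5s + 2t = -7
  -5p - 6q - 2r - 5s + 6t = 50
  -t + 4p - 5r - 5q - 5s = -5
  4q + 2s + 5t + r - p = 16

infinitely many solutions

Row-reduce:
R1 ← R1 / (-4).
R2 ← R2 + 5·R1.
R3 ← R3 − 4·R1.
R4 ← R4 + 1·R1.
R2 ← R2 / (-49/4).
R1 ← R1 + 5/4·R2.
R4 ← R4 − 11/4·R2.
R3 ← R3 / (-6).
R1 ← R1 − 16/49·R3.
R2 ← R2 − 3/49·R3.
R4 ← R4 − 53/49·R3.
R4 ← R4 / (254/147).
R1 ← R1 − 85/147·R4.
R2 ← R2 + 10/49·R4.
R3 ← R3 − 5/3·R4.
Rank is 4 with 5 unknowns, leaving t free.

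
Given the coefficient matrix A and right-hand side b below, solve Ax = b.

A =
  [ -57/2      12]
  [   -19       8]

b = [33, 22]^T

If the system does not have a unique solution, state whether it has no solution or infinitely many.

infinitely many solutions

Row-reduce:
R1 ← R1 / (-57/2).
R2 ← R2 + 19·R1.
Rank is 1 with 2 unknowns, leaving x_2 free.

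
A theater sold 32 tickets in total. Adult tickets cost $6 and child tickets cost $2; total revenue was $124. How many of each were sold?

Let a = adult tickets, c = child tickets.
  a + c = 32
  6a + 2c = 124
Row-reduce the augmented matrix:
R2 ← R2 − 6·R1.
R2 ← R2 / (-4).
R1 ← R1 − 1·R2.
Reading off the reduced rows gives a = 15, c = 17.

adult tickets: 15, child tickets: 17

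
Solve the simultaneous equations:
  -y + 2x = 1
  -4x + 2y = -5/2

Row-reduce:
R1 ← R1 / (2).
R2 ← R2 + 4·R1.
Row 2 reduces to 0 = -1/2, a contradiction. The system is inconsistent.

no solution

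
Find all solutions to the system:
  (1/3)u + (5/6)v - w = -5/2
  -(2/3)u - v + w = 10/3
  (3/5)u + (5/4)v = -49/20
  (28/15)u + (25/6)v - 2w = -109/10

Row-reduce:
R1 ← R1 / (1/3).
R2 ← R2 + 2/3·R1.
R3 ← R3 − 3/5·R1.
R4 ← R4 − 28/15·R1.
R2 ← R2 / (2/3).
R1 ← R1 − 5/2·R2.
R3 ← R3 + 1/4·R2.
R4 ← R4 + 1/2·R2.
R3 ← R3 / (57/40).
R1 ← R1 − 3/4·R3.
R2 ← R2 + 3/2·R3.
R4 ← R4 − 57/20·R3.
Row 4 reduces to 0 = -1, a contradiction. The system is inconsistent.

no solution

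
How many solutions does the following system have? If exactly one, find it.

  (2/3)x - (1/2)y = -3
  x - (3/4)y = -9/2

Row-reduce:
R1 ← R1 / (2/3).
R2 ← R2 − 1·R1.
Rank is 1 with 2 unknowns, leaving y free.

infinitely many solutions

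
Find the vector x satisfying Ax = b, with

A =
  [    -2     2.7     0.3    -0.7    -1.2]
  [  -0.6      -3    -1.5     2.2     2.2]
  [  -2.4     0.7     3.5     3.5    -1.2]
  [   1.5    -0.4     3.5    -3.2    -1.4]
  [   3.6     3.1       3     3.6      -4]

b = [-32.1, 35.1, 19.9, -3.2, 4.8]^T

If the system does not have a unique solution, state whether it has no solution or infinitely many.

x_1 = 3, x_2 = -6, x_3 = 5, x_4 = 6, x_5 = 6

Row-reduce the augmented matrix:
R1 ← R1 / (-2).
R2 ← R2 + 3/5·R1.
R3 ← R3 + 12/5·R1.
R4 ← R4 − 3/2·R1.
R5 ← R5 − 18/5·R1.
R2 ← R2 / (-381/100).
R1 ← R1 + 27/20·R2.
R3 ← R3 + 127/50·R2.
R4 ← R4 − 13/8·R2.
R5 ← R5 − 199/25·R2.
R3 ← R3 / (21/5).
R1 ← R1 − 105/254·R3.
R2 ← R2 − 53/127·R3.
R4 ← R4 − 7739/2540·R3.
R5 ← R5 − 277/1270·R3.
R4 ← R4 / (-748891/160020).
R1 ← R1 + 589/762·R4.
R2 ← R2 + 7234/8001·R4.
R3 ← R3 − 41/63·R4.
R5 ← R5 − 289361/40005·R4.
R5 ← R5 / (-3587877/3744455).
R1 ← R1 + 104036/748891·R5.
R2 ← R2 + 373198/748891·R5.
R3 ← R3 + 276530/748891·R5.
R4 ← R4 − 23068/748891·R5.
Reading off the reduced rows gives x_1 = 3, x_2 = -6, x_3 = 5, x_4 = 6, x_5 = 6.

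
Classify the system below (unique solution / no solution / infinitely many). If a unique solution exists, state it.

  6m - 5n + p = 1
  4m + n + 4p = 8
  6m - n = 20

Row-reduce the augmented matrix:
R1 ← R1 / (6).
R2 ← R2 − 4·R1.
R3 ← R3 − 6·R1.
R2 ← R2 / (13/3).
R1 ← R1 + 5/6·R2.
R3 ← R3 − 4·R2.
R3 ← R3 / (-53/13).
R1 ← R1 − 21/26·R3.
R2 ← R2 − 10/13·R3.
Reading off the reduced rows gives m = 4, n = 4, p = -3.

m = 4, n = 4, p = -3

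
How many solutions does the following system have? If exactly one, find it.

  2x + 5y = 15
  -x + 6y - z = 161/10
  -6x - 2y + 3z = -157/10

Row-reduce the augmented matrix:
R1 ← R1 / (2).
R2 ← R2 + 1·R1.
R3 ← R3 + 6·R1.
R2 ← R2 / (17/2).
R1 ← R1 − 5/2·R2.
R3 ← R3 − 13·R2.
R3 ← R3 / (77/17).
R1 ← R1 − 5/17·R3.
R2 ← R2 + 2/17·R3.
Reading off the reduced rows gives x = 1, y = 13/5, z = -3/2.

x = 1, y = 13/5, z = -3/2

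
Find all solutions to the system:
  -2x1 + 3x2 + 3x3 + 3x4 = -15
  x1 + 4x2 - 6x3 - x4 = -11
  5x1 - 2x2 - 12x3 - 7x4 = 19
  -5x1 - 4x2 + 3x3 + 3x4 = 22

Row-reduce:
R1 ← R1 / (-2).
R2 ← R2 − 1·R1.
R3 ← R3 − 5·R1.
R4 ← R4 + 5·R1.
R2 ← R2 / (11/2).
R1 ← R1 + 3/2·R2.
R3 ← R3 − 11/2·R2.
R4 ← R4 + 23/2·R2.
Swap R3 and R4.
R3 ← R3 / (-153/11).
R1 ← R1 + 30/11·R3.
R2 ← R2 + 9/11·R3.
Rank is 3 with 4 unknowns, leaving x4 free.

infinitely many solutions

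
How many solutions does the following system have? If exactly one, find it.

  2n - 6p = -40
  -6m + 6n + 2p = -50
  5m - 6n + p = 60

m = 5, n = -5, p = 5

Row-reduce the augmented matrix:
Swap R1 and R2.
R1 ← R1 / (-6).
R3 ← R3 − 5·R1.
R2 ← R2 / (2).
R1 ← R1 + 1·R2.
R3 ← R3 + 1·R2.
R3 ← R3 / (-1/3).
R1 ← R1 + 10/3·R3.
R2 ← R2 + 3·R3.
Reading off the reduced rows gives m = 5, n = -5, p = 5.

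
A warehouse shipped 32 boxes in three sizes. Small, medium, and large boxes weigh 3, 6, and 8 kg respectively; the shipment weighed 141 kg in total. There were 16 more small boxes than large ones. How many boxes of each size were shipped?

small boxes: 19, medium boxes: 10, large boxes: 3

Let s = small boxes, m = medium boxes, l = large boxes.
  s + m + l = 32
  3s + 6m + 8l = 141
  s - l = 16
Row-reduce the augmented matrix:
R2 ← R2 − 3·R1.
R3 ← R3 − 1·R1.
R2 ← R2 / (3).
R1 ← R1 − 1·R2.
R3 ← R3 + 1·R2.
R3 ← R3 / (-1/3).
R1 ← R1 + 2/3·R3.
R2 ← R2 − 5/3·R3.
Reading off the reduced rows gives s = 19, m = 10, l = 3.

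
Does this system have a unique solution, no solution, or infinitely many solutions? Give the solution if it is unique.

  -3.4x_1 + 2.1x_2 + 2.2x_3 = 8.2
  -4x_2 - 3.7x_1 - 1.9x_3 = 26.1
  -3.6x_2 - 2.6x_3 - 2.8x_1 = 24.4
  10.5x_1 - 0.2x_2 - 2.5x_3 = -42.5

Row-reduce the augmented matrix:
R1 ← R1 / (-17/5).
R2 ← R2 + 37/10·R1.
R3 ← R3 + 14/5·R1.
R4 ← R4 − 21/2·R1.
R2 ← R2 / (-2137/340).
R1 ← R1 + 21/34·R2.
R3 ← R3 + 453/85·R2.
R4 ← R4 − 2137/340·R2.
R3 ← R3 / (-1647/2137).
R1 ← R1 + 481/2137·R3.
R2 ← R2 − 1460/2137·R3.
R4 reduces to 0 = 0, so the extra equation is consistent.
Reading off the reduced rows gives x_1 = -5, x_2 = 0, x_3 = -4.

x_1 = -5, x_2 = 0, x_3 = -4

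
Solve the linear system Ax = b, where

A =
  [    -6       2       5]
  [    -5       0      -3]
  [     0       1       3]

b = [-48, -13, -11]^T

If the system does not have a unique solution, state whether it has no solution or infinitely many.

Row-reduce the augmented matrix:
R1 ← R1 / (-6).
R2 ← R2 + 5·R1.
R2 ← R2 / (-5/3).
R1 ← R1 + 1/3·R2.
R3 ← R3 − 1·R2.
R3 ← R3 / (-13/10).
R1 ← R1 − 3/5·R3.
R2 ← R2 − 43/10·R3.
Reading off the reduced rows gives x_1 = 5, x_2 = 1, x_3 = -4.

x_1 = 5, x_2 = 1, x_3 = -4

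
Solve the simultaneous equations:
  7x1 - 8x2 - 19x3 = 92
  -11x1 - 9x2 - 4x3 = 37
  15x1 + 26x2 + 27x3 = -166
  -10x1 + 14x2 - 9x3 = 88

Row-reduce the augmented matrix:
R1 ← R1 / (7).
R2 ← R2 + 11·R1.
R3 ← R3 − 15·R1.
R4 ← R4 + 10·R1.
R2 ← R2 / (-151/7).
R1 ← R1 + 8/7·R2.
R3 ← R3 − 302/7·R2.
R4 ← R4 − 18/7·R2.
Swap R3 and R4.
R3 ← R3 / (-6067/151).
R1 ← R1 + 139/151·R3.
R2 ← R2 − 237/151·R3.
R4 reduces to 0 = 0, so the extra equation is consistent.
Reading off the reduced rows gives x1 = -2, x2 = 1, x3 = -6.

x1 = -2, x2 = 1, x3 = -6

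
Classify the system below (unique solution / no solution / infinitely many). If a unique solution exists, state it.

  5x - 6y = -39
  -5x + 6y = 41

no solution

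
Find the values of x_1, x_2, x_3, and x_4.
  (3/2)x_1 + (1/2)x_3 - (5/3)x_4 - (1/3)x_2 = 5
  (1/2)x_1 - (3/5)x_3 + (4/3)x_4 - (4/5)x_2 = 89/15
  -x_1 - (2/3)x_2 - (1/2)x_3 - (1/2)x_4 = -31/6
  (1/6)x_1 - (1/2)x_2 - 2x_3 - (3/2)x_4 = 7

x_1 = 6, x_2 = 1, x_3 = -4, x_4 = 1

Row-reduce the augmented matrix:
R1 ← R1 / (3/2).
R2 ← R2 − 1/2·R1.
R3 ← R3 + 1·R1.
R4 ← R4 − 1/6·R1.
R2 ← R2 / (-31/45).
R1 ← R1 + 2/9·R2.
R3 ← R3 + 8/9·R2.
R4 ← R4 + 25/54·R2.
R3 ← R3 / (51/62).
R1 ← R1 − 18/31·R3.
R2 ← R2 − 69/62·R3.
R4 ← R4 + 191/124·R3.
R4 ← R4 / (-6221/612).
R1 ← R1 − 58/51·R4.
R2 ← R2 − 93/34·R4.
R3 ← R3 + 251/51·R4.
Reading off the reduced rows gives x_1 = 6, x_2 = 1, x_3 = -4, x_4 = 1.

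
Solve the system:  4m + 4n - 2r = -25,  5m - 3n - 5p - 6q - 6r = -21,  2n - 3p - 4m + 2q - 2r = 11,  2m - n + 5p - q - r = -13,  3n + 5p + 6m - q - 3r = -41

no solution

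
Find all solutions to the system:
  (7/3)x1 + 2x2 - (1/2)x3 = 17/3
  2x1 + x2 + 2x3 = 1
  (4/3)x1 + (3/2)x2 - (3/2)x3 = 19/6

Row-reduce:
R1 ← R1 / (7/3).
R2 ← R2 − 2·R1.
R3 ← R3 − 4/3·R1.
R2 ← R2 / (-5/7).
R1 ← R1 − 6/7·R2.
R3 ← R3 − 5/14·R2.
Row 3 reduces to 0 = -2, a contradiction. The system is inconsistent.

no solution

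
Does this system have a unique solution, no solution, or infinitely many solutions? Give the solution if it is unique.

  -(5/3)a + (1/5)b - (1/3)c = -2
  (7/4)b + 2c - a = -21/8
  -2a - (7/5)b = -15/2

a = 2, b = 5/2, c = -5/2

Row-reduce the augmented matrix:
R1 ← R1 / (-5/3).
R2 ← R2 + 1·R1.
R3 ← R3 + 2·R1.
R2 ← R2 / (163/100).
R1 ← R1 + 3/25·R2.
R3 ← R3 + 41/25·R2.
R3 ← R3 / (426/163).
R1 ← R1 − 59/163·R3.
R2 ← R2 − 220/163·R3.
Reading off the reduced rows gives a = 2, b = 5/2, c = -5/2.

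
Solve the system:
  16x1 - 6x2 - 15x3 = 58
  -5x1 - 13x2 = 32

Row-reduce:
R1 ← R1 / (16).
R2 ← R2 + 5·R1.
R2 ← R2 / (-119/8).
R1 ← R1 + 3/8·R2.
Rank is 2 with 3 unknowns, leaving x3 free.

infinitely many solutions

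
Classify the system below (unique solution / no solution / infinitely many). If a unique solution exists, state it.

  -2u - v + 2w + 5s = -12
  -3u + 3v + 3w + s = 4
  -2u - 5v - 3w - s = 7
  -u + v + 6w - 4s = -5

Row-reduce the augmented matrix:
R1 ← R1 / (-2).
R2 ← R2 + 3·R1.
R3 ← R3 + 2·R1.
R4 ← R4 + 1·R1.
R2 ← R2 / (9/2).
R1 ← R1 − 1/2·R2.
R3 ← R3 + 4·R2.
R4 ← R4 − 3/2·R2.
R3 ← R3 / (-5).
R1 ← R1 + 1·R3.
R4 ← R4 − 5·R3.
R4 ← R4 / (-145/9).
R1 ← R1 − 26/45·R4.
R2 ← R2 + 13/9·R4.
R3 ← R3 − 106/45·R4.
Reading off the reduced rows gives u = -3, v = 2, w = -3, s = -2.

u = -3, v = 2, w = -3, s = -2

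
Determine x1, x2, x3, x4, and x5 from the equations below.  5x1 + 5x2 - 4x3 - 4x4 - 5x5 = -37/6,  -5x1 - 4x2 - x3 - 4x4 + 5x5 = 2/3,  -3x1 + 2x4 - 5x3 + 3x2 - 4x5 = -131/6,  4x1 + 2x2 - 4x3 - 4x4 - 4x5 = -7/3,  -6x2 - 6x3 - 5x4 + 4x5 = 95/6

x1 = 3, x2 = -3/2, x3 = 0, x4 = 1/2, x5 = 7/3

Row-reduce the augmented matrix:
R1 ← R1 / (5).
R2 ← R2 + 5·R1.
R3 ← R3 + 3·R1.
R4 ← R4 − 4·R1.
R1 ← R1 − 1·R2.
R3 ← R3 − 6·R2.
R4 ← R4 + 2·R2.
R5 ← R5 + 6·R2.
R3 ← R3 / (113/5).
R1 ← R1 − 21/5·R3.
R2 ← R2 + 5·R3.
R4 ← R4 + 54/5·R3.
R5 ← R5 + 36·R3.
R4 ← R4 / (672/113).
R1 ← R1 + 186/113·R4.
R2 ← R2 − 286/113·R4.
R3 ← R3 − 238/113·R4.
R5 ← R5 − 2579/113·R4.
R5 ← R5 / (91/16).
R1 ← R1 + 5/8·R5.
R2 ← R2 + 1/8·R5.
R3 ← R3 − 7/8·R5.
R4 ← R4 + 9/16·R5.
Reading off the reduced rows gives x1 = 3, x2 = -3/2, x3 = 0, x4 = 1/2, x5 = 7/3.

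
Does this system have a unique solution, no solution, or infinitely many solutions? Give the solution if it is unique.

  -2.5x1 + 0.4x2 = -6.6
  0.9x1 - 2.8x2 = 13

Row-reduce the augmented matrix:
R1 ← R1 / (-5/2).
R2 ← R2 − 9/10·R1.
R2 ← R2 / (-332/125).
R1 ← R1 + 4/25·R2.
Reading off the reduced rows gives x1 = 2, x2 = -4.

x1 = 2, x2 = -4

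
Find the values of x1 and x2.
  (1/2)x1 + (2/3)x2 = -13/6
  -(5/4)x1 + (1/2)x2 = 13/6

x1 = -7/3, x2 = -3/2

Row-reduce the augmented matrix:
R1 ← R1 / (1/2).
R2 ← R2 + 5/4·R1.
R2 ← R2 / (13/6).
R1 ← R1 − 4/3·R2.
Reading off the reduced rows gives x1 = -7/3, x2 = -3/2.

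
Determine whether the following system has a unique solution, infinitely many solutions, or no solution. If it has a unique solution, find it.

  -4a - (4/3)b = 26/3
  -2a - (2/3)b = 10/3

Row-reduce:
R1 ← R1 / (-4).
R2 ← R2 + 2·R1.
Row 2 reduces to 0 = -1, a contradiction. The system is inconsistent.

no solution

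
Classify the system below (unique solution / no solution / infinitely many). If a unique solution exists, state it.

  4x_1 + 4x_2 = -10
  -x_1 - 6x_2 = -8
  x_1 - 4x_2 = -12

no solution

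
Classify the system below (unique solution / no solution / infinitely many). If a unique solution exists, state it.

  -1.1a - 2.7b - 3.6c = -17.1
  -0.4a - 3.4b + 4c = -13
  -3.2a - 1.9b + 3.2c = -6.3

a = 0, b = 5, c = 1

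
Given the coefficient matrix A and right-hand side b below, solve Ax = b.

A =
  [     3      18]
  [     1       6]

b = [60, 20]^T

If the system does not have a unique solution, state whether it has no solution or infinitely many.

Row-reduce:
R1 ← R1 / (3).
R2 ← R2 − 1·R1.
Rank is 1 with 2 unknowns, leaving x_2 free.

infinitely many solutions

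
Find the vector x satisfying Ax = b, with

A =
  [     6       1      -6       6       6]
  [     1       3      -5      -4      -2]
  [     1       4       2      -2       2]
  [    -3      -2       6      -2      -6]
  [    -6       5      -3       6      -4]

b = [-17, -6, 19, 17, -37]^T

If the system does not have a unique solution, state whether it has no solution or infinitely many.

x_1 = 3, x_2 = 1, x_3 = 4, x_4 = -2, x_5 = 0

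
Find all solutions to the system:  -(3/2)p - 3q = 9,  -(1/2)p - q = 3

Row-reduce:
R1 ← R1 / (-3/2).
R2 ← R2 + 1/2·R1.
Rank is 1 with 2 unknowns, leaving q free.

infinitely many solutions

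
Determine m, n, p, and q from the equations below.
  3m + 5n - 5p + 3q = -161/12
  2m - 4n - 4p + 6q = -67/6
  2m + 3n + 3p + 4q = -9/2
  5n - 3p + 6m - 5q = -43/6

m = -5/4, n = -1/3, p = 1, q = -1

Row-reduce the augmented matrix:
R1 ← R1 / (3).
R2 ← R2 − 2·R1.
R3 ← R3 − 2·R1.
R4 ← R4 − 6·R1.
R2 ← R2 / (-22/3).
R1 ← R1 − 5/3·R2.
R3 ← R3 + 1/3·R2.
R4 ← R4 + 5·R2.
R3 ← R3 / (70/11).
R1 ← R1 + 20/11·R3.
R2 ← R2 − 1/11·R3.
R4 ← R4 − 82/11·R3.
R4 ← R4 / (-111/7).
R1 ← R1 − 17/7·R4.
R2 ← R2 + 4/7·R4.
R3 ← R3 − 2/7·R4.
Reading off the reduced rows gives m = -5/4, n = -1/3, p = 1, q = -1.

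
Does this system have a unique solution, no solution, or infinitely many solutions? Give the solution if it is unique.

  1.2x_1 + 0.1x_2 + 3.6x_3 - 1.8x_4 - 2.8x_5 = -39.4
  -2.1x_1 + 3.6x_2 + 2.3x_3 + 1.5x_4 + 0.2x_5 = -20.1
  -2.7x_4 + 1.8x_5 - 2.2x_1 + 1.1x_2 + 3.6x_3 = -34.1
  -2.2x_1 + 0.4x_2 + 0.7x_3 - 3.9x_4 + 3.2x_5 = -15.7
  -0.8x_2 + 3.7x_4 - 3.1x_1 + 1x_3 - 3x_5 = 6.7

Row-reduce the augmented matrix:
R1 ← R1 / (6/5).
R2 ← R2 + 21/10·R1.
R3 ← R3 + 11/5·R1.
R4 ← R4 + 11/5·R1.
R5 ← R5 + 31/10·R1.
R2 ← R2 / (151/40).
R1 ← R1 − 1/12·R2.
R3 ← R3 − 77/60·R2.
R4 ← R4 − 7/12·R2.
R5 ← R5 + 13/24·R2.
R3 ← R3 / (16481/2265).
R1 ← R1 − 1273/453·R3.
R2 ← R2 − 344/151·R3.
R4 ← R4 − 27049/4530·R3.
R5 ← R5 − 52249/4530·R3.
R4 ← R4 / (-818007/329620).
R1 ← R1 − 20997/32962·R4.
R2 ← R2 − 20862/16481·R4.
R3 ← R3 + 24639/32962·R4.
R5 ← R5 − 2450683/329620·R4.
R5 ← R5 / (-10233451/1363345).
R1 ← R1 + 409978/272669·R5.
R2 ← R2 + 8480/14351·R5.
R3 ← R3 + 82870/272669·R5.
R4 ← R4 + 23858/272669·R5.
Reading off the reduced rows gives x_1 = 0, x_2 = -4, x_3 = -6, x_4 = 5, x_5 = 3.

x_1 = 0, x_2 = -4, x_3 = -6, x_4 = 5, x_5 = 3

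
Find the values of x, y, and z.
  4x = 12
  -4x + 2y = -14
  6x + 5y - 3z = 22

x = 3, y = -1, z = -3

Row-reduce the augmented matrix:
R1 ← R1 / (4).
R2 ← R2 + 4·R1.
R3 ← R3 − 6·R1.
R2 ← R2 / (2).
R3 ← R3 − 5·R2.
R3 ← R3 / (-3).
Reading off the reduced rows gives x = 3, y = -1, z = -3.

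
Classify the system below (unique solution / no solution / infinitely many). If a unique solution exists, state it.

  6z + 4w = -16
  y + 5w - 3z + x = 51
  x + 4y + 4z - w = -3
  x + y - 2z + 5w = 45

x = 2, y = 6, z = -6, w = 5

Row-reduce the augmented matrix:
Swap R1 and R2.
R3 ← R3 − 1·R1.
R4 ← R4 − 1·R1.
Swap R2 and R3.
R2 ← R2 / (3).
R1 ← R1 − 1·R2.
R3 ← R3 / (6).
R1 ← R1 + 16/3·R3.
R2 ← R2 − 7/3·R3.
R4 ← R4 − 1·R3.
R4 ← R4 / (-2/3).
R1 ← R1 − 95/9·R4.
R2 ← R2 + 32/9·R4.
R3 ← R3 − 2/3·R4.
Reading off the reduced rows gives x = 2, y = 6, z = -6, w = 5.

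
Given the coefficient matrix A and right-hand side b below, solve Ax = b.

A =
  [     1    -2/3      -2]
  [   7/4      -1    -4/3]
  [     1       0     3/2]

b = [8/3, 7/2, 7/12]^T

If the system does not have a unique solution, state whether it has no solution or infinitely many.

Row-reduce the augmented matrix:
R2 ← R2 − 7/4·R1.
R3 ← R3 − 1·R1.
R2 ← R2 / (1/6).
R1 ← R1 + 2/3·R2.
R3 ← R3 − 2/3·R2.
R3 ← R3 / (-31/6).
R1 ← R1 − 20/3·R3.
R2 ← R2 − 13·R3.
Reading off the reduced rows gives x_1 = 4/3, x_2 = -1/2, x_3 = -1/2.

x_1 = 4/3, x_2 = -1/2, x_3 = -1/2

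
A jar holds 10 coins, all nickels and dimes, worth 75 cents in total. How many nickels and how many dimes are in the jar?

nickels: 5, dimes: 5

Let n = nickels, d = dimes.
  d + n = 10
  5n + 10d = 75
Row-reduce the augmented matrix:
R2 ← R2 − 5·R1.
R2 ← R2 / (5).
R1 ← R1 − 1·R2.
Reading off the reduced rows gives n = 5, d = 5.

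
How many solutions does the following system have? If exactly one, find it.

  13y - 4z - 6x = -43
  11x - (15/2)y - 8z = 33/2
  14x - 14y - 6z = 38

infinitely many solutions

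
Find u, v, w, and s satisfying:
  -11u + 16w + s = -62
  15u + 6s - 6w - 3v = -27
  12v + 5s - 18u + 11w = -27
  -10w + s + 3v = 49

Row-reduce the augmented matrix:
R1 ← R1 / (-11).
R2 ← R2 − 15·R1.
R3 ← R3 + 18·R1.
R2 ← R2 / (-3).
R3 ← R3 − 12·R2.
R4 ← R4 − 3·R2.
R3 ← R3 / (529/11).
R1 ← R1 + 16/11·R3.
R2 ← R2 + 58/11·R3.
R4 ← R4 − 64/11·R3.
R4 ← R4 / (2324/529).
R1 ← R1 − 477/529·R4.
R2 ← R2 − 605/529·R4.
R3 ← R3 − 361/529·R4.
Reading off the reduced rows gives u = -2, v = 1, w = -5, s = -4.

u = -2, v = 1, w = -5, s = -4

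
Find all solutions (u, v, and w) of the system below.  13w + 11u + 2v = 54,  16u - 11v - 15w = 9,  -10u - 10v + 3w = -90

Row-reduce the augmented matrix:
R1 ← R1 / (11).
R2 ← R2 − 16·R1.
R3 ← R3 + 10·R1.
R2 ← R2 / (-153/11).
R1 ← R1 − 2/11·R2.
R3 ← R3 + 90/11·R2.
R3 ← R3 / (591/17).
R1 ← R1 − 113/153·R3.
R2 ← R2 − 373/153·R3.
Reading off the reduced rows gives u = 4, v = 5, w = 0.

u = 4, v = 5, w = 0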